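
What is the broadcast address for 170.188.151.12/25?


Network: 170.188.151.0/25
Host bits = 7
Set all host bits to 1:
Broadcast: 170.188.151.127


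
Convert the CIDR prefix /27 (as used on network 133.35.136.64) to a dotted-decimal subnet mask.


/27 means 27 network bits, 5 host bits
Binary: 11111111111111111111111111100000
Mask: 255.255.255.224


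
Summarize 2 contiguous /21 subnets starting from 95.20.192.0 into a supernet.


Original prefix: /21
Number of subnets: 2 = 2^1
New prefix = 21 - 1 = 20
Supernet: 95.20.192.0/20


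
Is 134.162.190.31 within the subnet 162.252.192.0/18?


Subnet network: 162.252.192.0
Test IP AND mask: 134.162.128.0
No, 134.162.190.31 is not in 162.252.192.0/18


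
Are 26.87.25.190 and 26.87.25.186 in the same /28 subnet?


Mask: 255.255.255.240
26.87.25.190 AND mask = 26.87.25.176
26.87.25.186 AND mask = 26.87.25.176
Yes, same subnet (26.87.25.176)


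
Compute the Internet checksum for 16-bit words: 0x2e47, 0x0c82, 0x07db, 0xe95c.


Sum all words (with carry folding):
+ 0x2e47 = 0x2e47
+ 0x0c82 = 0x3ac9
+ 0x07db = 0x42a4
+ 0xe95c = 0x2c01
One's complement: ~0x2c01
Checksum = 0xd3fe


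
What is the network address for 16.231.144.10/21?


IP:   00010000.11100111.10010000.00001010
Mask: 11111111.11111111.11111000.00000000
AND operation:
Net:  00010000.11100111.10010000.00000000
Network: 16.231.144.0/21


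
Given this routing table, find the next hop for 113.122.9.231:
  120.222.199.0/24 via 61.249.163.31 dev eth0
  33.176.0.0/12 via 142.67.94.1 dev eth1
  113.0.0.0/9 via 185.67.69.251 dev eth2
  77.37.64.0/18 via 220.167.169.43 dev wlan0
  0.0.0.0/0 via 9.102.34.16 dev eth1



Longest prefix match for 113.122.9.231:
  /24 120.222.199.0: no
  /12 33.176.0.0: no
  /9 113.0.0.0: MATCH
  /18 77.37.64.0: no
  /0 0.0.0.0: MATCH
Selected: next-hop 185.67.69.251 via eth2 (matched /9)


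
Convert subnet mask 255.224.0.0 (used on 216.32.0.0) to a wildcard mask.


Subnet mask: 255.224.0.0
Wildcard = 255.255.255.255 - subnet mask
255 - 255 = 0
255 - 224 = 31
255 - 0 = 255
255 - 0 = 255
Wildcard: 0.31.255.255


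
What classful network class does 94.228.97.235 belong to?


First octet: 94
Binary: 01011110
0xxxxxxx -> Class A (1-126)
Class A, default mask 255.0.0.0 (/8)


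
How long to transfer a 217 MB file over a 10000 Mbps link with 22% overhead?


Effective throughput = 10000 * (1 - 22/100) = 7800 Mbps
File size in Mb = 217 * 8 = 1736 Mb
Time = 1736 / 7800
Time = 0.2226 seconds


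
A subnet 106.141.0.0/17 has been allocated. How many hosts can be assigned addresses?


Host bits = 32 - 17 = 15
Total addresses = 2^15 = 32768
Usable = total - 2 (network and broadcast)
Usable hosts: 32766


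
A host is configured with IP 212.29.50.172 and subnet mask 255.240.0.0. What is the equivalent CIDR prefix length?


Binary: 11111111.11110000.00000000.00000000
Count leading 1s
Prefix: /12


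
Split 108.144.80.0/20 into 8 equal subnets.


New prefix = 20 + 3 = 23
Each subnet has 512 addresses
  108.144.80.0/23
  108.144.82.0/23
  108.144.84.0/23
  108.144.86.0/23
  108.144.88.0/23
  108.144.90.0/23
  108.144.92.0/23
  108.144.94.0/23
Subnets: 108.144.80.0/23, 108.144.82.0/23, 108.144.84.0/23, 108.144.86.0/23, 108.144.88.0/23, 108.144.90.0/23, 108.144.92.0/23, 108.144.94.0/23


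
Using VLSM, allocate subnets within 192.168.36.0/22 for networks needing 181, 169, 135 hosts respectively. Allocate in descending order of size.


181 hosts -> /24 (254 usable): 192.168.36.0/24
169 hosts -> /24 (254 usable): 192.168.37.0/24
135 hosts -> /24 (254 usable): 192.168.38.0/24
Allocation: 192.168.36.0/24 (181 hosts, 254 usable); 192.168.37.0/24 (169 hosts, 254 usable); 192.168.38.0/24 (135 hosts, 254 usable)


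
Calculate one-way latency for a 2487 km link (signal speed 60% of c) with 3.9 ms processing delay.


Speed = 0.6 * 3e5 km/s = 180000 km/s
Propagation delay = 2487 / 180000 = 0.0138 s = 13.8167 ms
Processing delay = 3.9 ms
Total one-way latency = 17.7167 ms


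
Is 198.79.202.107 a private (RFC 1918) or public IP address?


RFC 1918 private ranges:
  10.0.0.0/8 (10.0.0.0 - 10.255.255.255)
  172.16.0.0/12 (172.16.0.0 - 172.31.255.255)
  192.168.0.0/16 (192.168.0.0 - 192.168.255.255)
Public (not in any RFC 1918 range)


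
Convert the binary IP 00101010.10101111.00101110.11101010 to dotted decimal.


00101010 = 42
10101111 = 175
00101110 = 46
11101010 = 234
IP: 42.175.46.234


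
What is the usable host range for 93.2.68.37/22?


Network: 93.2.68.0
Broadcast: 93.2.71.255
First usable = network + 1
Last usable = broadcast - 1
Range: 93.2.68.1 to 93.2.71.254


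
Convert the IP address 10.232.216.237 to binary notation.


10 = 00001010
232 = 11101000
216 = 11011000
237 = 11101101
Binary: 00001010.11101000.11011000.11101101


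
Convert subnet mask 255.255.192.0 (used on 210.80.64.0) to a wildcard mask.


Subnet mask: 255.255.192.0
Wildcard = 255.255.255.255 - subnet mask
255 - 255 = 0
255 - 255 = 0
255 - 192 = 63
255 - 0 = 255
Wildcard: 0.0.63.255


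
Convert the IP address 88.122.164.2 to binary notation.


88 = 01011000
122 = 01111010
164 = 10100100
2 = 00000010
Binary: 01011000.01111010.10100100.00000010


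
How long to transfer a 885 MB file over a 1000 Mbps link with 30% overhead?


Effective throughput = 1000 * (1 - 30/100) = 700 Mbps
File size in Mb = 885 * 8 = 7080 Mb
Time = 7080 / 700
Time = 10.1143 seconds


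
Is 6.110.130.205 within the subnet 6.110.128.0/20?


Subnet network: 6.110.128.0
Test IP AND mask: 6.110.128.0
Yes, 6.110.130.205 is in 6.110.128.0/20


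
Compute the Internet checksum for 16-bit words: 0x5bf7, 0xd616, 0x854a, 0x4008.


Sum all words (with carry folding):
+ 0x5bf7 = 0x5bf7
+ 0xd616 = 0x320e
+ 0x854a = 0xb758
+ 0x4008 = 0xf760
One's complement: ~0xf760
Checksum = 0x089f


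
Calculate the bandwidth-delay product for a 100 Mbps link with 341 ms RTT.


BDP = bandwidth * RTT
= 100 Mbps * 341 ms
= 100 * 1e6 * 341 / 1000 bits
= 34100000 bits
= 4262500 bytes
= 4162.5977 KB
BDP = 34100000 bits (4262500 bytes)


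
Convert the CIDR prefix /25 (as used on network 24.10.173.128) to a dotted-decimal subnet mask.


/25 means 25 network bits, 7 host bits
Binary: 11111111111111111111111110000000
Mask: 255.255.255.128


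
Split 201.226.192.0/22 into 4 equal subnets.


New prefix = 22 + 2 = 24
Each subnet has 256 addresses
  201.226.192.0/24
  201.226.193.0/24
  201.226.194.0/24
  201.226.195.0/24
Subnets: 201.226.192.0/24, 201.226.193.0/24, 201.226.194.0/24, 201.226.195.0/24


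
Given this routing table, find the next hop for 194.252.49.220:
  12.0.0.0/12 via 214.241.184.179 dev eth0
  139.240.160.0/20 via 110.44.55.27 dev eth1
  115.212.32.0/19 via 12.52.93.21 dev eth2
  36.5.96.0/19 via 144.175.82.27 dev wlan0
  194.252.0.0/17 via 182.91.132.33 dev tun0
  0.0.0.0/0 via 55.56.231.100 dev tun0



Longest prefix match for 194.252.49.220:
  /12 12.0.0.0: no
  /20 139.240.160.0: no
  /19 115.212.32.0: no
  /19 36.5.96.0: no
  /17 194.252.0.0: MATCH
  /0 0.0.0.0: MATCH
Selected: next-hop 182.91.132.33 via tun0 (matched /17)


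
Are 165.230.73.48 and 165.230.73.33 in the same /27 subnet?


Mask: 255.255.255.224
165.230.73.48 AND mask = 165.230.73.32
165.230.73.33 AND mask = 165.230.73.32
Yes, same subnet (165.230.73.32)


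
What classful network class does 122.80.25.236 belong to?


First octet: 122
Binary: 01111010
0xxxxxxx -> Class A (1-126)
Class A, default mask 255.0.0.0 (/8)


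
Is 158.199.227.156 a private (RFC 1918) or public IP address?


RFC 1918 private ranges:
  10.0.0.0/8 (10.0.0.0 - 10.255.255.255)
  172.16.0.0/12 (172.16.0.0 - 172.31.255.255)
  192.168.0.0/16 (192.168.0.0 - 192.168.255.255)
Public (not in any RFC 1918 range)


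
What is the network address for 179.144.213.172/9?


IP:   10110011.10010000.11010101.10101100
Mask: 11111111.10000000.00000000.00000000
AND operation:
Net:  10110011.10000000.00000000.00000000
Network: 179.128.0.0/9


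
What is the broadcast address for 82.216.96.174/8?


Network: 82.0.0.0/8
Host bits = 24
Set all host bits to 1:
Broadcast: 82.255.255.255


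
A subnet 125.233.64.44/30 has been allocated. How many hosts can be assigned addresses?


Host bits = 32 - 30 = 2
Total addresses = 2^2 = 4
Usable = total - 2 (network and broadcast)
Usable hosts: 2


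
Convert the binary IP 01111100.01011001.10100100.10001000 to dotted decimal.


01111100 = 124
01011001 = 89
10100100 = 164
10001000 = 136
IP: 124.89.164.136


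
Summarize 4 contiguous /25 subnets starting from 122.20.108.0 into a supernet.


Original prefix: /25
Number of subnets: 4 = 2^2
New prefix = 25 - 2 = 23
Supernet: 122.20.108.0/23


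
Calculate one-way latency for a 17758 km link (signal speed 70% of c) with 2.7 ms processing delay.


Speed = 0.7 * 3e5 km/s = 210000 km/s
Propagation delay = 17758 / 210000 = 0.0846 s = 84.5619 ms
Processing delay = 2.7 ms
Total one-way latency = 87.2619 ms


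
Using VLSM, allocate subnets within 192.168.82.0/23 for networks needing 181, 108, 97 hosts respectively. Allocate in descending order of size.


181 hosts -> /24 (254 usable): 192.168.82.0/24
108 hosts -> /25 (126 usable): 192.168.83.0/25
97 hosts -> /25 (126 usable): 192.168.83.128/25
Allocation: 192.168.82.0/24 (181 hosts, 254 usable); 192.168.83.0/25 (108 hosts, 126 usable); 192.168.83.128/25 (97 hosts, 126 usable)


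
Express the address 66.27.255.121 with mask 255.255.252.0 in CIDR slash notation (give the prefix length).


Binary: 11111111.11111111.11111100.00000000
Count leading 1s
Prefix: /22


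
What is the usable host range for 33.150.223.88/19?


Network: 33.150.192.0
Broadcast: 33.150.223.255
First usable = network + 1
Last usable = broadcast - 1
Range: 33.150.192.1 to 33.150.223.254


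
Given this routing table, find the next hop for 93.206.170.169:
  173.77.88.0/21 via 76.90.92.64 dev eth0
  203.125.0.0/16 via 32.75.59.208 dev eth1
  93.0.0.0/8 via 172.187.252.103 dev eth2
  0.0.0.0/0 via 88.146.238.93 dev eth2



Longest prefix match for 93.206.170.169:
  /21 173.77.88.0: no
  /16 203.125.0.0: no
  /8 93.0.0.0: MATCH
  /0 0.0.0.0: MATCH
Selected: next-hop 172.187.252.103 via eth2 (matched /8)


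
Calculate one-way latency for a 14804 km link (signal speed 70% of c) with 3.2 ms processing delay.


Speed = 0.7 * 3e5 km/s = 210000 km/s
Propagation delay = 14804 / 210000 = 0.0705 s = 70.4952 ms
Processing delay = 3.2 ms
Total one-way latency = 73.6952 ms


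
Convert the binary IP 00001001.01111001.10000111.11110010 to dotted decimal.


00001001 = 9
01111001 = 121
10000111 = 135
11110010 = 242
IP: 9.121.135.242


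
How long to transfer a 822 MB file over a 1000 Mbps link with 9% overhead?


Effective throughput = 1000 * (1 - 9/100) = 910 Mbps
File size in Mb = 822 * 8 = 6576 Mb
Time = 6576 / 910
Time = 7.2264 seconds


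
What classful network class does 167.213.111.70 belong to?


First octet: 167
Binary: 10100111
10xxxxxx -> Class B (128-191)
Class B, default mask 255.255.0.0 (/16)


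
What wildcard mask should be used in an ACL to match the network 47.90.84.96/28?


Subnet mask: 255.255.255.240
Wildcard = 255.255.255.255 - subnet mask
255 - 255 = 0
255 - 255 = 0
255 - 255 = 0
255 - 240 = 15
Wildcard: 0.0.0.15


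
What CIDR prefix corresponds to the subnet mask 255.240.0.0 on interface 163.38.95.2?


Binary: 11111111.11110000.00000000.00000000
Count leading 1s
Prefix: /12


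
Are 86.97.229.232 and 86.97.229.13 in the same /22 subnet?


Mask: 255.255.252.0
86.97.229.232 AND mask = 86.97.228.0
86.97.229.13 AND mask = 86.97.228.0
Yes, same subnet (86.97.228.0)


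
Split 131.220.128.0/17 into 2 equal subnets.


New prefix = 17 + 1 = 18
Each subnet has 16384 addresses
  131.220.128.0/18
  131.220.192.0/18
Subnets: 131.220.128.0/18, 131.220.192.0/18


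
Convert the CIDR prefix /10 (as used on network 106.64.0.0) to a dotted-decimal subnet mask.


/10 means 10 network bits, 22 host bits
Binary: 11111111110000000000000000000000
Mask: 255.192.0.0


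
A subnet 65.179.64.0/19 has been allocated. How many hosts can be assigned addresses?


Host bits = 32 - 19 = 13
Total addresses = 2^13 = 8192
Usable = total - 2 (network and broadcast)
Usable hosts: 8190


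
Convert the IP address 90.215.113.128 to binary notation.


90 = 01011010
215 = 11010111
113 = 01110001
128 = 10000000
Binary: 01011010.11010111.01110001.10000000


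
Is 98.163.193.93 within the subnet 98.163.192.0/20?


Subnet network: 98.163.192.0
Test IP AND mask: 98.163.192.0
Yes, 98.163.193.93 is in 98.163.192.0/20


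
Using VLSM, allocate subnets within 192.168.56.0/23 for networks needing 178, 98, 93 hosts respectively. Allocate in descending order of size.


178 hosts -> /24 (254 usable): 192.168.56.0/24
98 hosts -> /25 (126 usable): 192.168.57.0/25
93 hosts -> /25 (126 usable): 192.168.57.128/25
Allocation: 192.168.56.0/24 (178 hosts, 254 usable); 192.168.57.0/25 (98 hosts, 126 usable); 192.168.57.128/25 (93 hosts, 126 usable)


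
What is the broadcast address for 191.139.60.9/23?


Network: 191.139.60.0/23
Host bits = 9
Set all host bits to 1:
Broadcast: 191.139.61.255


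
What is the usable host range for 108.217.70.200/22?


Network: 108.217.68.0
Broadcast: 108.217.71.255
First usable = network + 1
Last usable = broadcast - 1
Range: 108.217.68.1 to 108.217.71.254


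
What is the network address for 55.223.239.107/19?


IP:   00110111.11011111.11101111.01101011
Mask: 11111111.11111111.11100000.00000000
AND operation:
Net:  00110111.11011111.11100000.00000000
Network: 55.223.224.0/19


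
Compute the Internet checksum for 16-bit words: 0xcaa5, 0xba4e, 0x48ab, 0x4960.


Sum all words (with carry folding):
+ 0xcaa5 = 0xcaa5
+ 0xba4e = 0x84f4
+ 0x48ab = 0xcd9f
+ 0x4960 = 0x1700
One's complement: ~0x1700
Checksum = 0xe8ff


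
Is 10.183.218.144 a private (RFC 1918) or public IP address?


RFC 1918 private ranges:
  10.0.0.0/8 (10.0.0.0 - 10.255.255.255)
  172.16.0.0/12 (172.16.0.0 - 172.31.255.255)
  192.168.0.0/16 (192.168.0.0 - 192.168.255.255)
Private (in 10.0.0.0/8)


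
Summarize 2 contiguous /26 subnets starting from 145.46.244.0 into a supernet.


Original prefix: /26
Number of subnets: 2 = 2^1
New prefix = 26 - 1 = 25
Supernet: 145.46.244.0/25


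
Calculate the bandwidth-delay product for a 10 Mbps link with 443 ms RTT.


BDP = bandwidth * RTT
= 10 Mbps * 443 ms
= 10 * 1e6 * 443 / 1000 bits
= 4430000 bits
= 553750 bytes
= 540.7715 KB
BDP = 4430000 bits (553750 bytes)


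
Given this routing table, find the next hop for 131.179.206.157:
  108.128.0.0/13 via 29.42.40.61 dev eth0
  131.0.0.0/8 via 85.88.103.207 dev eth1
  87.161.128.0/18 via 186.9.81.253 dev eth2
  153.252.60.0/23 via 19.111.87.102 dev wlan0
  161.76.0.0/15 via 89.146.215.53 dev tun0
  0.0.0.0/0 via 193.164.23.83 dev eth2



Longest prefix match for 131.179.206.157:
  /13 108.128.0.0: no
  /8 131.0.0.0: MATCH
  /18 87.161.128.0: no
  /23 153.252.60.0: no
  /15 161.76.0.0: no
  /0 0.0.0.0: MATCH
Selected: next-hop 85.88.103.207 via eth1 (matched /8)


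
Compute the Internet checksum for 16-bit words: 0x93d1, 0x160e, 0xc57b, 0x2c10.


Sum all words (with carry folding):
+ 0x93d1 = 0x93d1
+ 0x160e = 0xa9df
+ 0xc57b = 0x6f5b
+ 0x2c10 = 0x9b6b
One's complement: ~0x9b6b
Checksum = 0x6494


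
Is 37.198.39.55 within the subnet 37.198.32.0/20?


Subnet network: 37.198.32.0
Test IP AND mask: 37.198.32.0
Yes, 37.198.39.55 is in 37.198.32.0/20


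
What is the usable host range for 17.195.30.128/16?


Network: 17.195.0.0
Broadcast: 17.195.255.255
First usable = network + 1
Last usable = broadcast - 1
Range: 17.195.0.1 to 17.195.255.254


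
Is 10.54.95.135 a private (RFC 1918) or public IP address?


RFC 1918 private ranges:
  10.0.0.0/8 (10.0.0.0 - 10.255.255.255)
  172.16.0.0/12 (172.16.0.0 - 172.31.255.255)
  192.168.0.0/16 (192.168.0.0 - 192.168.255.255)
Private (in 10.0.0.0/8)


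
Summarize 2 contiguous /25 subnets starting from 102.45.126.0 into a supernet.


Original prefix: /25
Number of subnets: 2 = 2^1
New prefix = 25 - 1 = 24
Supernet: 102.45.126.0/24


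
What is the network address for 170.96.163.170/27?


IP:   10101010.01100000.10100011.10101010
Mask: 11111111.11111111.11111111.11100000
AND operation:
Net:  10101010.01100000.10100011.10100000
Network: 170.96.163.160/27


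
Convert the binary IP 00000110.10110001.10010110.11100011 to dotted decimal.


00000110 = 6
10110001 = 177
10010110 = 150
11100011 = 227
IP: 6.177.150.227


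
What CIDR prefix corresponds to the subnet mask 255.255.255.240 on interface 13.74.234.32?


Binary: 11111111.11111111.11111111.11110000
Count leading 1s
Prefix: /28


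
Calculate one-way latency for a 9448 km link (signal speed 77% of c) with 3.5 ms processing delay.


Speed = 0.77 * 3e5 km/s = 231000 km/s
Propagation delay = 9448 / 231000 = 0.0409 s = 40.9004 ms
Processing delay = 3.5 ms
Total one-way latency = 44.4004 ms


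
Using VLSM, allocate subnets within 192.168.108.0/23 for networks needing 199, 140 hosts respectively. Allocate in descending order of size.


199 hosts -> /24 (254 usable): 192.168.108.0/24
140 hosts -> /24 (254 usable): 192.168.109.0/24
Allocation: 192.168.108.0/24 (199 hosts, 254 usable); 192.168.109.0/24 (140 hosts, 254 usable)


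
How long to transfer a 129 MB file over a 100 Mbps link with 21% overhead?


Effective throughput = 100 * (1 - 21/100) = 79 Mbps
File size in Mb = 129 * 8 = 1032 Mb
Time = 1032 / 79
Time = 13.0633 seconds


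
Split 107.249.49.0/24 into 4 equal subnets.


New prefix = 24 + 2 = 26
Each subnet has 64 addresses
  107.249.49.0/26
  107.249.49.64/26
  107.249.49.128/26
  107.249.49.192/26
Subnets: 107.249.49.0/26, 107.249.49.64/26, 107.249.49.128/26, 107.249.49.192/26


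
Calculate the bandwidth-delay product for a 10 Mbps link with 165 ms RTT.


BDP = bandwidth * RTT
= 10 Mbps * 165 ms
= 10 * 1e6 * 165 / 1000 bits
= 1650000 bits
= 206250 bytes
= 201.416 KB
BDP = 1650000 bits (206250 bytes)


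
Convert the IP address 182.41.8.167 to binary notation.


182 = 10110110
41 = 00101001
8 = 00001000
167 = 10100111
Binary: 10110110.00101001.00001000.10100111


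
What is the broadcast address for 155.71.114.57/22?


Network: 155.71.112.0/22
Host bits = 10
Set all host bits to 1:
Broadcast: 155.71.115.255


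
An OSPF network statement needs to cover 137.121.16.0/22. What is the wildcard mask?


Subnet mask: 255.255.252.0
Wildcard = 255.255.255.255 - subnet mask
255 - 255 = 0
255 - 255 = 0
255 - 252 = 3
255 - 0 = 255
Wildcard: 0.0.3.255


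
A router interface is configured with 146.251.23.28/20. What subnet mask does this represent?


/20 means 20 network bits, 12 host bits
Binary: 11111111111111111111000000000000
Mask: 255.255.240.0


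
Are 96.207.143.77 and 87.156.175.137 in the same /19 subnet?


Mask: 255.255.224.0
96.207.143.77 AND mask = 96.207.128.0
87.156.175.137 AND mask = 87.156.160.0
No, different subnets (96.207.128.0 vs 87.156.160.0)


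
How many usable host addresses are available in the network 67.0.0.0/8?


Host bits = 32 - 8 = 24
Total addresses = 2^24 = 16777216
Usable = total - 2 (network and broadcast)
Usable hosts: 16777214


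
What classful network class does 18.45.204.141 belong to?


First octet: 18
Binary: 00010010
0xxxxxxx -> Class A (1-126)
Class A, default mask 255.0.0.0 (/8)


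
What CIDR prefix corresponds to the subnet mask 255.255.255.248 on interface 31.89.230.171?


Binary: 11111111.11111111.11111111.11111000
Count leading 1s
Prefix: /29


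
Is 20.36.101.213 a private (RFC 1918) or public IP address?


RFC 1918 private ranges:
  10.0.0.0/8 (10.0.0.0 - 10.255.255.255)
  172.16.0.0/12 (172.16.0.0 - 172.31.255.255)
  192.168.0.0/16 (192.168.0.0 - 192.168.255.255)
Public (not in any RFC 1918 range)


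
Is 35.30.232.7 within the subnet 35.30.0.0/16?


Subnet network: 35.30.0.0
Test IP AND mask: 35.30.0.0
Yes, 35.30.232.7 is in 35.30.0.0/16


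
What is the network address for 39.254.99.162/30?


IP:   00100111.11111110.01100011.10100010
Mask: 11111111.11111111.11111111.11111100
AND operation:
Net:  00100111.11111110.01100011.10100000
Network: 39.254.99.160/30


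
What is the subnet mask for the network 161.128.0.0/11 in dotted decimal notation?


/11 means 11 network bits, 21 host bits
Binary: 11111111111000000000000000000000
Mask: 255.224.0.0


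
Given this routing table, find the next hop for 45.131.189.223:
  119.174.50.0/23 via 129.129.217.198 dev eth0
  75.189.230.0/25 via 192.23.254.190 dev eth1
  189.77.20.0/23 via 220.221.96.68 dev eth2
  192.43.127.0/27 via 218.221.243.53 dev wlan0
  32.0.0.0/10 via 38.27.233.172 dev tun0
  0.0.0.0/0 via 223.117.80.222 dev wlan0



Longest prefix match for 45.131.189.223:
  /23 119.174.50.0: no
  /25 75.189.230.0: no
  /23 189.77.20.0: no
  /27 192.43.127.0: no
  /10 32.0.0.0: no
  /0 0.0.0.0: MATCH
Selected: next-hop 223.117.80.222 via wlan0 (matched /0)


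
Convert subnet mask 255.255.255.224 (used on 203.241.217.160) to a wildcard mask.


Subnet mask: 255.255.255.224
Wildcard = 255.255.255.255 - subnet mask
255 - 255 = 0
255 - 255 = 0
255 - 255 = 0
255 - 224 = 31
Wildcard: 0.0.0.31


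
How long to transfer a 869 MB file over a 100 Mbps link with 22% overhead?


Effective throughput = 100 * (1 - 22/100) = 78 Mbps
File size in Mb = 869 * 8 = 6952 Mb
Time = 6952 / 78
Time = 89.1282 seconds


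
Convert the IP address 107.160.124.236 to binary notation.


107 = 01101011
160 = 10100000
124 = 01111100
236 = 11101100
Binary: 01101011.10100000.01111100.11101100


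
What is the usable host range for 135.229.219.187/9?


Network: 135.128.0.0
Broadcast: 135.255.255.255
First usable = network + 1
Last usable = broadcast - 1
Range: 135.128.0.1 to 135.255.255.254


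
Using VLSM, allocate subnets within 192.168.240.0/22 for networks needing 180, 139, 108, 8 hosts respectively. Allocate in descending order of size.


180 hosts -> /24 (254 usable): 192.168.240.0/24
139 hosts -> /24 (254 usable): 192.168.241.0/24
108 hosts -> /25 (126 usable): 192.168.242.0/25
8 hosts -> /28 (14 usable): 192.168.242.128/28
Allocation: 192.168.240.0/24 (180 hosts, 254 usable); 192.168.241.0/24 (139 hosts, 254 usable); 192.168.242.0/25 (108 hosts, 126 usable); 192.168.242.128/28 (8 hosts, 14 usable)


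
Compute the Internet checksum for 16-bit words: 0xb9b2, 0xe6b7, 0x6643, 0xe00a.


Sum all words (with carry folding):
+ 0xb9b2 = 0xb9b2
+ 0xe6b7 = 0xa06a
+ 0x6643 = 0x06ae
+ 0xe00a = 0xe6b8
One's complement: ~0xe6b8
Checksum = 0x1947


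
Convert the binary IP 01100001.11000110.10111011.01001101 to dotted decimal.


01100001 = 97
11000110 = 198
10111011 = 187
01001101 = 77
IP: 97.198.187.77


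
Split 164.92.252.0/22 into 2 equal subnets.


New prefix = 22 + 1 = 23
Each subnet has 512 addresses
  164.92.252.0/23
  164.92.254.0/23
Subnets: 164.92.252.0/23, 164.92.254.0/23


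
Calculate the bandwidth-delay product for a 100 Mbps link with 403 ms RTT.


BDP = bandwidth * RTT
= 100 Mbps * 403 ms
= 100 * 1e6 * 403 / 1000 bits
= 40300000 bits
= 5037500 bytes
= 4919.4336 KB
BDP = 40300000 bits (5037500 bytes)


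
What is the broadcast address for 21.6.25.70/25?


Network: 21.6.25.0/25
Host bits = 7
Set all host bits to 1:
Broadcast: 21.6.25.127


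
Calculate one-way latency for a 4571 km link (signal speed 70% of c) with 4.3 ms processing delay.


Speed = 0.7 * 3e5 km/s = 210000 km/s
Propagation delay = 4571 / 210000 = 0.0218 s = 21.7667 ms
Processing delay = 4.3 ms
Total one-way latency = 26.0667 ms


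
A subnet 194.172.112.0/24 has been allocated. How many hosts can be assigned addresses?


Host bits = 32 - 24 = 8
Total addresses = 2^8 = 256
Usable = total - 2 (network and broadcast)
Usable hosts: 254


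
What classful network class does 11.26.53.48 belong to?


First octet: 11
Binary: 00001011
0xxxxxxx -> Class A (1-126)
Class A, default mask 255.0.0.0 (/8)


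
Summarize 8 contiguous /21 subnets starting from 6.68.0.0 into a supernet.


Original prefix: /21
Number of subnets: 8 = 2^3
New prefix = 21 - 3 = 18
Supernet: 6.68.0.0/18


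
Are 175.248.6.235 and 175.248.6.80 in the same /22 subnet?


Mask: 255.255.252.0
175.248.6.235 AND mask = 175.248.4.0
175.248.6.80 AND mask = 175.248.4.0
Yes, same subnet (175.248.4.0)


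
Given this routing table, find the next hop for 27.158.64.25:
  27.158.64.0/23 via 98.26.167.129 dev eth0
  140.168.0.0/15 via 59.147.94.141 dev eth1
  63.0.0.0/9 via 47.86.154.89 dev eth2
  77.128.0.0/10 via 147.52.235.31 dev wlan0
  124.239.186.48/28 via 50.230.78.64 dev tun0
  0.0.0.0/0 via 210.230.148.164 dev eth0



Longest prefix match for 27.158.64.25:
  /23 27.158.64.0: MATCH
  /15 140.168.0.0: no
  /9 63.0.0.0: no
  /10 77.128.0.0: no
  /28 124.239.186.48: no
  /0 0.0.0.0: MATCH
Selected: next-hop 98.26.167.129 via eth0 (matched /23)


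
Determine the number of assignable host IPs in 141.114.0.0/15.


Host bits = 32 - 15 = 17
Total addresses = 2^17 = 131072
Usable = total - 2 (network and broadcast)
Usable hosts: 131070


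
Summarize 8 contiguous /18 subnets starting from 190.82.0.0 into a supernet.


Original prefix: /18
Number of subnets: 8 = 2^3
New prefix = 18 - 3 = 15
Supernet: 190.82.0.0/15


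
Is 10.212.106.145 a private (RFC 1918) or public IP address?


RFC 1918 private ranges:
  10.0.0.0/8 (10.0.0.0 - 10.255.255.255)
  172.16.0.0/12 (172.16.0.0 - 172.31.255.255)
  192.168.0.0/16 (192.168.0.0 - 192.168.255.255)
Private (in 10.0.0.0/8)


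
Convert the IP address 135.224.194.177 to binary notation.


135 = 10000111
224 = 11100000
194 = 11000010
177 = 10110001
Binary: 10000111.11100000.11000010.10110001


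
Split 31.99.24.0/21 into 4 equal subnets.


New prefix = 21 + 2 = 23
Each subnet has 512 addresses
  31.99.24.0/23
  31.99.26.0/23
  31.99.28.0/23
  31.99.30.0/23
Subnets: 31.99.24.0/23, 31.99.26.0/23, 31.99.28.0/23, 31.99.30.0/23


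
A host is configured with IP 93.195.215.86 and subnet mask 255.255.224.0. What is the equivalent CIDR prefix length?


Binary: 11111111.11111111.11100000.00000000
Count leading 1s
Prefix: /19


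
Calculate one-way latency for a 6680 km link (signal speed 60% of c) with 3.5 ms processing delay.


Speed = 0.6 * 3e5 km/s = 180000 km/s
Propagation delay = 6680 / 180000 = 0.0371 s = 37.1111 ms
Processing delay = 3.5 ms
Total one-way latency = 40.6111 ms


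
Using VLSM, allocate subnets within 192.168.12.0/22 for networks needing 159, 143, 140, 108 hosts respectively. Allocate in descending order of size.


159 hosts -> /24 (254 usable): 192.168.12.0/24
143 hosts -> /24 (254 usable): 192.168.13.0/24
140 hosts -> /24 (254 usable): 192.168.14.0/24
108 hosts -> /25 (126 usable): 192.168.15.0/25
Allocation: 192.168.12.0/24 (159 hosts, 254 usable); 192.168.13.0/24 (143 hosts, 254 usable); 192.168.14.0/24 (140 hosts, 254 usable); 192.168.15.0/25 (108 hosts, 126 usable)


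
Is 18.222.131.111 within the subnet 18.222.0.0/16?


Subnet network: 18.222.0.0
Test IP AND mask: 18.222.0.0
Yes, 18.222.131.111 is in 18.222.0.0/16


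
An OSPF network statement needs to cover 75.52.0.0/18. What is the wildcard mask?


Subnet mask: 255.255.192.0
Wildcard = 255.255.255.255 - subnet mask
255 - 255 = 0
255 - 255 = 0
255 - 192 = 63
255 - 0 = 255
Wildcard: 0.0.63.255


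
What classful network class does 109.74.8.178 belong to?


First octet: 109
Binary: 01101101
0xxxxxxx -> Class A (1-126)
Class A, default mask 255.0.0.0 (/8)


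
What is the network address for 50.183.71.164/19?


IP:   00110010.10110111.01000111.10100100
Mask: 11111111.11111111.11100000.00000000
AND operation:
Net:  00110010.10110111.01000000.00000000
Network: 50.183.64.0/19


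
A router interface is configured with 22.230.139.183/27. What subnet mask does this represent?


/27 means 27 network bits, 5 host bits
Binary: 11111111111111111111111111100000
Mask: 255.255.255.224


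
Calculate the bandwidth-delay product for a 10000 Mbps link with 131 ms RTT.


BDP = bandwidth * RTT
= 10000 Mbps * 131 ms
= 10000 * 1e6 * 131 / 1000 bits
= 1310000000 bits
= 163750000 bytes
= 159912.1094 KB
BDP = 1310000000 bits (163750000 bytes)


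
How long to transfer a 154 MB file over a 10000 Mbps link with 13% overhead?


Effective throughput = 10000 * (1 - 13/100) = 8700 Mbps
File size in Mb = 154 * 8 = 1232 Mb
Time = 1232 / 8700
Time = 0.1416 seconds


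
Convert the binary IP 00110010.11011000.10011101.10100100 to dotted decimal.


00110010 = 50
11011000 = 216
10011101 = 157
10100100 = 164
IP: 50.216.157.164


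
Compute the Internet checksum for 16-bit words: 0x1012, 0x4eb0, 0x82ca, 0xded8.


Sum all words (with carry folding):
+ 0x1012 = 0x1012
+ 0x4eb0 = 0x5ec2
+ 0x82ca = 0xe18c
+ 0xded8 = 0xc065
One's complement: ~0xc065
Checksum = 0x3f9a


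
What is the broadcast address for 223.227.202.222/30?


Network: 223.227.202.220/30
Host bits = 2
Set all host bits to 1:
Broadcast: 223.227.202.223


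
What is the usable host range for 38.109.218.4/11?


Network: 38.96.0.0
Broadcast: 38.127.255.255
First usable = network + 1
Last usable = broadcast - 1
Range: 38.96.0.1 to 38.127.255.254


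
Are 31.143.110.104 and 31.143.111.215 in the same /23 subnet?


Mask: 255.255.254.0
31.143.110.104 AND mask = 31.143.110.0
31.143.111.215 AND mask = 31.143.110.0
Yes, same subnet (31.143.110.0)


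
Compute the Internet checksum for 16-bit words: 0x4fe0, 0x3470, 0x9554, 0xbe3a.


Sum all words (with carry folding):
+ 0x4fe0 = 0x4fe0
+ 0x3470 = 0x8450
+ 0x9554 = 0x19a5
+ 0xbe3a = 0xd7df
One's complement: ~0xd7df
Checksum = 0x2820


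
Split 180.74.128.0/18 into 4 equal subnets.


New prefix = 18 + 2 = 20
Each subnet has 4096 addresses
  180.74.128.0/20
  180.74.144.0/20
  180.74.160.0/20
  180.74.176.0/20
Subnets: 180.74.128.0/20, 180.74.144.0/20, 180.74.160.0/20, 180.74.176.0/20


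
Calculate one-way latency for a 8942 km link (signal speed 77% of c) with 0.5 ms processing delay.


Speed = 0.77 * 3e5 km/s = 231000 km/s
Propagation delay = 8942 / 231000 = 0.0387 s = 38.71 ms
Processing delay = 0.5 ms
Total one-way latency = 39.21 ms


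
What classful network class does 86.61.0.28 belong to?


First octet: 86
Binary: 01010110
0xxxxxxx -> Class A (1-126)
Class A, default mask 255.0.0.0 (/8)


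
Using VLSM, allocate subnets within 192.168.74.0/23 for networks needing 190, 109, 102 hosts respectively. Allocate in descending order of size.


190 hosts -> /24 (254 usable): 192.168.74.0/24
109 hosts -> /25 (126 usable): 192.168.75.0/25
102 hosts -> /25 (126 usable): 192.168.75.128/25
Allocation: 192.168.74.0/24 (190 hosts, 254 usable); 192.168.75.0/25 (109 hosts, 126 usable); 192.168.75.128/25 (102 hosts, 126 usable)


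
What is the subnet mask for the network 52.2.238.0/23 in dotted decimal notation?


/23 means 23 network bits, 9 host bits
Binary: 11111111111111111111111000000000
Mask: 255.255.254.0


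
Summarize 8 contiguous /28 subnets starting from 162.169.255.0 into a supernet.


Original prefix: /28
Number of subnets: 8 = 2^3
New prefix = 28 - 3 = 25
Supernet: 162.169.255.0/25


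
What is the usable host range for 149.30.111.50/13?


Network: 149.24.0.0
Broadcast: 149.31.255.255
First usable = network + 1
Last usable = broadcast - 1
Range: 149.24.0.1 to 149.31.255.254


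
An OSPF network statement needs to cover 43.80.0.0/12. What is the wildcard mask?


Subnet mask: 255.240.0.0
Wildcard = 255.255.255.255 - subnet mask
255 - 255 = 0
255 - 240 = 15
255 - 0 = 255
255 - 0 = 255
Wildcard: 0.15.255.255


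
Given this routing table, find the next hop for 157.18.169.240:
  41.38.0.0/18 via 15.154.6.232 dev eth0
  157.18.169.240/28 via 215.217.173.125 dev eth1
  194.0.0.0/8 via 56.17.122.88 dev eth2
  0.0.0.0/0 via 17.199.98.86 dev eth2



Longest prefix match for 157.18.169.240:
  /18 41.38.0.0: no
  /28 157.18.169.240: MATCH
  /8 194.0.0.0: no
  /0 0.0.0.0: MATCH
Selected: next-hop 215.217.173.125 via eth1 (matched /28)


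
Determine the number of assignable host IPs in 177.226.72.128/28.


Host bits = 32 - 28 = 4
Total addresses = 2^4 = 16
Usable = total - 2 (network and broadcast)
Usable hosts: 14


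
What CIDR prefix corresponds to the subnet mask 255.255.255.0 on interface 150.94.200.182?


Binary: 11111111.11111111.11111111.00000000
Count leading 1s
Prefix: /24


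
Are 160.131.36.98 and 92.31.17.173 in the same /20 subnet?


Mask: 255.255.240.0
160.131.36.98 AND mask = 160.131.32.0
92.31.17.173 AND mask = 92.31.16.0
No, different subnets (160.131.32.0 vs 92.31.16.0)


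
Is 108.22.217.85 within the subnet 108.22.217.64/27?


Subnet network: 108.22.217.64
Test IP AND mask: 108.22.217.64
Yes, 108.22.217.85 is in 108.22.217.64/27


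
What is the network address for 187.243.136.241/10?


IP:   10111011.11110011.10001000.11110001
Mask: 11111111.11000000.00000000.00000000
AND operation:
Net:  10111011.11000000.00000000.00000000
Network: 187.192.0.0/10


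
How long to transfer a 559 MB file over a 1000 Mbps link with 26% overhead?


Effective throughput = 1000 * (1 - 26/100) = 740 Mbps
File size in Mb = 559 * 8 = 4472 Mb
Time = 4472 / 740
Time = 6.0432 seconds


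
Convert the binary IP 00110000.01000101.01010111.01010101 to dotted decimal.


00110000 = 48
01000101 = 69
01010111 = 87
01010101 = 85
IP: 48.69.87.85


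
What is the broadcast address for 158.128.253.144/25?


Network: 158.128.253.128/25
Host bits = 7
Set all host bits to 1:
Broadcast: 158.128.253.255


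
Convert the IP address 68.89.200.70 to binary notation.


68 = 01000100
89 = 01011001
200 = 11001000
70 = 01000110
Binary: 01000100.01011001.11001000.01000110


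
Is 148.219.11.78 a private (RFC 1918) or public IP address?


RFC 1918 private ranges:
  10.0.0.0/8 (10.0.0.0 - 10.255.255.255)
  172.16.0.0/12 (172.16.0.0 - 172.31.255.255)
  192.168.0.0/16 (192.168.0.0 - 192.168.255.255)
Public (not in any RFC 1918 range)


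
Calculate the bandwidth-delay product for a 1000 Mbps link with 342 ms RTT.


BDP = bandwidth * RTT
= 1000 Mbps * 342 ms
= 1000 * 1e6 * 342 / 1000 bits
= 342000000 bits
= 42750000 bytes
= 41748.0469 KB
BDP = 342000000 bits (42750000 bytes)


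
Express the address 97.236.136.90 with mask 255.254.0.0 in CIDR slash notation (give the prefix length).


Binary: 11111111.11111110.00000000.00000000
Count leading 1s
Prefix: /15


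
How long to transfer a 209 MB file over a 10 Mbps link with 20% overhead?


Effective throughput = 10 * (1 - 20/100) = 8 Mbps
File size in Mb = 209 * 8 = 1672 Mb
Time = 1672 / 8
Time = 209 seconds


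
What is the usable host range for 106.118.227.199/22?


Network: 106.118.224.0
Broadcast: 106.118.227.255
First usable = network + 1
Last usable = broadcast - 1
Range: 106.118.224.1 to 106.118.227.254


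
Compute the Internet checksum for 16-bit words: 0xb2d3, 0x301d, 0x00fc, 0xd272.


Sum all words (with carry folding):
+ 0xb2d3 = 0xb2d3
+ 0x301d = 0xe2f0
+ 0x00fc = 0xe3ec
+ 0xd272 = 0xb65f
One's complement: ~0xb65f
Checksum = 0x49a0


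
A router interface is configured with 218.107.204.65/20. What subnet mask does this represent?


/20 means 20 network bits, 12 host bits
Binary: 11111111111111111111000000000000
Mask: 255.255.240.0


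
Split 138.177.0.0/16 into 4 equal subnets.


New prefix = 16 + 2 = 18
Each subnet has 16384 addresses
  138.177.0.0/18
  138.177.64.0/18
  138.177.128.0/18
  138.177.192.0/18
Subnets: 138.177.0.0/18, 138.177.64.0/18, 138.177.128.0/18, 138.177.192.0/18


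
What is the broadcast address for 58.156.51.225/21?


Network: 58.156.48.0/21
Host bits = 11
Set all host bits to 1:
Broadcast: 58.156.55.255


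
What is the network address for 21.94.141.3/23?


IP:   00010101.01011110.10001101.00000011
Mask: 11111111.11111111.11111110.00000000
AND operation:
Net:  00010101.01011110.10001100.00000000
Network: 21.94.140.0/23


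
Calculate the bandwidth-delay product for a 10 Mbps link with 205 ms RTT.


BDP = bandwidth * RTT
= 10 Mbps * 205 ms
= 10 * 1e6 * 205 / 1000 bits
= 2050000 bits
= 256250 bytes
= 250.2441 KB
BDP = 2050000 bits (256250 bytes)


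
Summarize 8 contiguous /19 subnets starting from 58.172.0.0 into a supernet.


Original prefix: /19
Number of subnets: 8 = 2^3
New prefix = 19 - 3 = 16
Supernet: 58.172.0.0/16


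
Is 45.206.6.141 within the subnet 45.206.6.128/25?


Subnet network: 45.206.6.128
Test IP AND mask: 45.206.6.128
Yes, 45.206.6.141 is in 45.206.6.128/25


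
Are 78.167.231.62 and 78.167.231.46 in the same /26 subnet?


Mask: 255.255.255.192
78.167.231.62 AND mask = 78.167.231.0
78.167.231.46 AND mask = 78.167.231.0
Yes, same subnet (78.167.231.0)


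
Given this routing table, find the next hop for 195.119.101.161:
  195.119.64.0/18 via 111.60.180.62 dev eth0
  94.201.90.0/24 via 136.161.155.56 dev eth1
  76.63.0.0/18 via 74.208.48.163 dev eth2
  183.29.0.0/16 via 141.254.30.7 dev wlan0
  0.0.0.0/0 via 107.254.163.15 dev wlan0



Longest prefix match for 195.119.101.161:
  /18 195.119.64.0: MATCH
  /24 94.201.90.0: no
  /18 76.63.0.0: no
  /16 183.29.0.0: no
  /0 0.0.0.0: MATCH
Selected: next-hop 111.60.180.62 via eth0 (matched /18)


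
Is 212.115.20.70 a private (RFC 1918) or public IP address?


RFC 1918 private ranges:
  10.0.0.0/8 (10.0.0.0 - 10.255.255.255)
  172.16.0.0/12 (172.16.0.0 - 172.31.255.255)
  192.168.0.0/16 (192.168.0.0 - 192.168.255.255)
Public (not in any RFC 1918 range)


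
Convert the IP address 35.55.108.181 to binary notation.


35 = 00100011
55 = 00110111
108 = 01101100
181 = 10110101
Binary: 00100011.00110111.01101100.10110101


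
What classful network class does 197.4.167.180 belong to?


First octet: 197
Binary: 11000101
110xxxxx -> Class C (192-223)
Class C, default mask 255.255.255.0 (/24)


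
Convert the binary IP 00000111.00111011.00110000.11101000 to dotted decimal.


00000111 = 7
00111011 = 59
00110000 = 48
11101000 = 232
IP: 7.59.48.232


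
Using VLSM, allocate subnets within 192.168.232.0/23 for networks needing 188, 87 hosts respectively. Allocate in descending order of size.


188 hosts -> /24 (254 usable): 192.168.232.0/24
87 hosts -> /25 (126 usable): 192.168.233.0/25
Allocation: 192.168.232.0/24 (188 hosts, 254 usable); 192.168.233.0/25 (87 hosts, 126 usable)


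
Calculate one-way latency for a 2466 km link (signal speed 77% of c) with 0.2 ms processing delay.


Speed = 0.77 * 3e5 km/s = 231000 km/s
Propagation delay = 2466 / 231000 = 0.0107 s = 10.6753 ms
Processing delay = 0.2 ms
Total one-way latency = 10.8753 ms


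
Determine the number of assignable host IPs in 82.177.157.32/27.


Host bits = 32 - 27 = 5
Total addresses = 2^5 = 32
Usable = total - 2 (network and broadcast)
Usable hosts: 30


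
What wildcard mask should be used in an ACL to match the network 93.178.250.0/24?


Subnet mask: 255.255.255.0
Wildcard = 255.255.255.255 - subnet mask
255 - 255 = 0
255 - 255 = 0
255 - 255 = 0
255 - 0 = 255
Wildcard: 0.0.0.255


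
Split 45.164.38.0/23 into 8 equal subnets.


New prefix = 23 + 3 = 26
Each subnet has 64 addresses
  45.164.38.0/26
  45.164.38.64/26
  45.164.38.128/26
  45.164.38.192/26
  45.164.39.0/26
  45.164.39.64/26
  45.164.39.128/26
  45.164.39.192/26
Subnets: 45.164.38.0/26, 45.164.38.64/26, 45.164.38.128/26, 45.164.38.192/26, 45.164.39.0/26, 45.164.39.64/26, 45.164.39.128/26, 45.164.39.192/26


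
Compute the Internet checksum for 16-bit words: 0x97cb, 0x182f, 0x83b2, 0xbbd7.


Sum all words (with carry folding):
+ 0x97cb = 0x97cb
+ 0x182f = 0xaffa
+ 0x83b2 = 0x33ad
+ 0xbbd7 = 0xef84
One's complement: ~0xef84
Checksum = 0x107b
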